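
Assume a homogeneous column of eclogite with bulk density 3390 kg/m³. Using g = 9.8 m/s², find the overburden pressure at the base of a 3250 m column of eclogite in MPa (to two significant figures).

eclogite: 3390 kg/m³ × 9.8 m/s² × 3250 m = 1.080×10^8 Pa = 108.0 MPa

110 MPa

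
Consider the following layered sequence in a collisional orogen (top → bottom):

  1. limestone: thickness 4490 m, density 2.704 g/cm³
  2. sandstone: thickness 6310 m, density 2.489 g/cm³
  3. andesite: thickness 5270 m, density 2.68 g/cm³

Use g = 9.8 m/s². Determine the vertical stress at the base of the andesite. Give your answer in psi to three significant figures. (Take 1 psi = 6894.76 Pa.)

59700 psi

limestone: 2704 kg/m³ × 9.8 m/s² × 4490 m = 1.190×10^8 Pa = 17257 psi
sandstone: 2489 kg/m³ × 9.8 m/s² × 6310 m = 1.539×10^8 Pa = 22323 psi
andesite: 2680 kg/m³ × 9.8 m/s² × 5270 m = 1.384×10^8 Pa = 20075 psi
Total = 17257 + 22323 + 20075 = 59655 psi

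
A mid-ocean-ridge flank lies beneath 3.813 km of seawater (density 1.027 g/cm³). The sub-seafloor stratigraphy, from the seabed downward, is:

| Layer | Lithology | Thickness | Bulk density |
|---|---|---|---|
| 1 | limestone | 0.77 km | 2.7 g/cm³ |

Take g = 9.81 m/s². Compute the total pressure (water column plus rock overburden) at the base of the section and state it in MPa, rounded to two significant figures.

59 MPa

seawater: 1027 kg/m³ × 9.81 m/s² × 3813 m = 3.842×10^7 Pa = 38.42 MPa
limestone: 2700 kg/m³ × 9.81 m/s² × 770 m = 2.039×10^7 Pa = 20.39 MPa
Total = 38.42 + 20.39 = 58.810 MPa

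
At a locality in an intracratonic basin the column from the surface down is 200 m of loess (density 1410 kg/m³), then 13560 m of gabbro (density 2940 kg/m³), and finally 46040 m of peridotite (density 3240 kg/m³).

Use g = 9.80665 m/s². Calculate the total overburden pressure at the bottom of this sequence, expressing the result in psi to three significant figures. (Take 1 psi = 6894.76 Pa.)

loess: 1410 kg/m³ × 9.80665 m/s² × 200 m = 2.765×10^6 Pa = 401.1 psi
gabbro: 2940 kg/m³ × 9.80665 m/s² × 13560 m = 3.910×10^8 Pa = 56703 psi
peridotite: 3240 kg/m³ × 9.80665 m/s² × 46040 m = 1.463×10^9 Pa = 2.122×10^5 psi
Total = 401.1 + 56703 + 2.122×10^5 = 2.6927×10^5 psi

269000 psi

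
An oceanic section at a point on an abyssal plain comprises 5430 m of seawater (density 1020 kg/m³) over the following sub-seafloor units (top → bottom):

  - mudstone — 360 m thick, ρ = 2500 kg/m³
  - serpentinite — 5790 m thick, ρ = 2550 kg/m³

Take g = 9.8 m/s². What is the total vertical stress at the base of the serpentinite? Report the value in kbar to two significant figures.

2.1 kbar

seawater: 1020 kg/m³ × 9.8 m/s² × 5430 m = 5.428×10^7 Pa = 0.5428 kbar
mudstone: 2500 kg/m³ × 9.8 m/s² × 360 m = 8.820×10^6 Pa = 0.08820 kbar
serpentinite: 2550 kg/m³ × 9.8 m/s² × 5790 m = 1.447×10^8 Pa = 1.447 kbar
Total = 0.5428 + 0.08820 + 1.447 = 2.0779 kbar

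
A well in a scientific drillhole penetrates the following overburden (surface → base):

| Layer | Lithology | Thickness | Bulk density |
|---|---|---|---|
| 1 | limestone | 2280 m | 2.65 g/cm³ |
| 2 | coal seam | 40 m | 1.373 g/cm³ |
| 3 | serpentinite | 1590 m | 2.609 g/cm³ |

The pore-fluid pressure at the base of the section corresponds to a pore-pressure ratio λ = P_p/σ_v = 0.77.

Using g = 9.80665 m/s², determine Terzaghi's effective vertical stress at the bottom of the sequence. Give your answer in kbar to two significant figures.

Overburden (lithostatic) stress σ_v:
limestone: 2650 kg/m³ × 9.80665 m/s² × 2280 m = 5.925×10^7 Pa = 59.25 MPa
coal seam: 1373 kg/m³ × 9.80665 m/s² × 40 m = 5.386×10^5 Pa = 0.5386 MPa
serpentinite: 2609 kg/m³ × 9.80665 m/s² × 1590 m = 4.068×10^7 Pa = 40.68 MPa
Total = 59.25 + 0.5386 + 40.68 = 100.47 MPa
Pore pressure P_p = λ·σ_v = 0.77 × 100.5 MPa = 77.36 MPa
Effective stress σ' = σ_v − P_p = 100.5 − 77.36 = 23.108 MPa = 0.23108 kbar

0.23 kbar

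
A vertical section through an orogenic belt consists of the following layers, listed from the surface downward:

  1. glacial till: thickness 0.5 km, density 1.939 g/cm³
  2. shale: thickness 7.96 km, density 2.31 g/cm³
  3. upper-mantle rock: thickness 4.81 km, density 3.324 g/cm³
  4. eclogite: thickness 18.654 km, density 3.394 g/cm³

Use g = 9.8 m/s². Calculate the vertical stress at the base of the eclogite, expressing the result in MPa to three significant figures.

967 MPa

glacial till: 1939 kg/m³ × 9.8 m/s² × 500 m = 9.501×10^6 Pa = 9.501 MPa
shale: 2310 kg/m³ × 9.8 m/s² × 7960 m = 1.802×10^8 Pa = 180.2 MPa
upper-mantle rock: 3324 kg/m³ × 9.8 m/s² × 4810 m = 1.567×10^8 Pa = 156.7 MPa
eclogite: 3394 kg/m³ × 9.8 m/s² × 18654 m = 6.205×10^8 Pa = 620.5 MPa
Total = 9.501 + 180.2 + 156.7 + 620.5 = 966.84 MPa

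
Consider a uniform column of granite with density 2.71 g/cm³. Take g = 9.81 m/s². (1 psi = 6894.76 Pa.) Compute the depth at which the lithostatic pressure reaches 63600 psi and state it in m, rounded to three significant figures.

h = P/(ρg) = 63600 psi / (2710 kg/m³ × 9.81 m/s²) = 4.385×10^8 Pa / 26585 Pa/m = 16494 m

16500 m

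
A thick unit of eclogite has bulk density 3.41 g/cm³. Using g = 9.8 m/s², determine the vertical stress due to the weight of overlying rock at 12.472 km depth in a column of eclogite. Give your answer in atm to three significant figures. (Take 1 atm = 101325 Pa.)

eclogite: 3410 kg/m³ × 9.8 m/s² × 12472 m = 4.168×10^8 Pa = 4113 atm

4110 atm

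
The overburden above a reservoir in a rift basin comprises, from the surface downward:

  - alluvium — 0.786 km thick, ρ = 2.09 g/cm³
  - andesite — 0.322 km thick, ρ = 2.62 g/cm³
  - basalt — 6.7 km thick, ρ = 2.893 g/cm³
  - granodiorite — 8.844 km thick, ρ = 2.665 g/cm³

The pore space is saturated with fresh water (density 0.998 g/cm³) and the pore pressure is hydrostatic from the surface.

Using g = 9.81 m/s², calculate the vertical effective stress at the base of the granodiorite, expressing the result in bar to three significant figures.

2830 bar

Overburden (lithostatic) stress σ_v:
alluvium: 2090 kg/m³ × 9.81 m/s² × 786 m = 1.612×10^7 Pa = 16.12 MPa
andesite: 2620 kg/m³ × 9.81 m/s² × 322 m = 8.276×10^6 Pa = 8.276 MPa
basalt: 2893 kg/m³ × 9.81 m/s² × 6700 m = 1.901×10^8 Pa = 190.1 MPa
granodiorite: 2665 kg/m³ × 9.81 m/s² × 8844 m = 2.312×10^8 Pa = 231.2 MPa
Total = 16.12 + 8.276 + 190.1 + 231.2 = 445.75 MPa
Pore pressure P_p = 998 kg/m³ × 9.81 m/s² × 16652 m = 1.630×10^8 Pa = 163.0 MPa
Effective stress σ' = σ_v − P_p = 445.8 − 163.0 = 282.72 MPa = 2827.2 bar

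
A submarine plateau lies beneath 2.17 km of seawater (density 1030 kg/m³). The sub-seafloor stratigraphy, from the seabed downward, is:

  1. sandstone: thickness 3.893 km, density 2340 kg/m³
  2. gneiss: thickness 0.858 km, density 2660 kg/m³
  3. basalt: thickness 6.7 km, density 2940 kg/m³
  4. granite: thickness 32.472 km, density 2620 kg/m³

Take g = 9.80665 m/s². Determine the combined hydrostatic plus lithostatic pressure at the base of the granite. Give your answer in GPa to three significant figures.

seawater: 1030 kg/m³ × 9.80665 m/s² × 2170 m = 2.192×10^7 Pa = 0.02192 GPa
sandstone: 2340 kg/m³ × 9.80665 m/s² × 3893 m = 8.933×10^7 Pa = 0.08933 GPa
gneiss: 2660 kg/m³ × 9.80665 m/s² × 858 m = 2.238×10^7 Pa = 0.02238 GPa
basalt: 2940 kg/m³ × 9.80665 m/s² × 6700 m = 1.932×10^8 Pa = 0.1932 GPa
granite: 2620 kg/m³ × 9.80665 m/s² × 32472 m = 8.343×10^8 Pa = 0.8343 GPa
Total = 0.02192 + 0.08933 + 0.02238 + 0.1932 + 0.8343 = 1.1611 GPa

1.16 GPa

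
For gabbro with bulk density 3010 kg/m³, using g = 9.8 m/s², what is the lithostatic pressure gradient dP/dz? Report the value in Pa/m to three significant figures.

dP/dz = ρg = 3010 kg/m³ × 9.8 m/s² = 29498 Pa/m

29500 Pa/m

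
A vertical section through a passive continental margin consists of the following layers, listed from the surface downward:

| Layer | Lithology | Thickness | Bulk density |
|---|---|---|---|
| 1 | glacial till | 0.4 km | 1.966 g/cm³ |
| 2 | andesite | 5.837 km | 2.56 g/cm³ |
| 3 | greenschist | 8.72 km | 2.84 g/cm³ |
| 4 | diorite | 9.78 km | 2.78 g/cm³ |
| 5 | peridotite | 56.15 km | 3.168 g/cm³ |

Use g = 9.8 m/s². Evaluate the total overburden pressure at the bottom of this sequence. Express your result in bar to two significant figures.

glacial till: 1966 kg/m³ × 9.8 m/s² × 400 m = 7.707×10^6 Pa = 77.07 bar
andesite: 2560 kg/m³ × 9.8 m/s² × 5837 m = 1.464×10^8 Pa = 1464 bar
greenschist: 2840 kg/m³ × 9.8 m/s² × 8720 m = 2.427×10^8 Pa = 2427 bar
diorite: 2780 kg/m³ × 9.8 m/s² × 9780 m = 2.664×10^8 Pa = 2664 bar
peridotite: 3168 kg/m³ × 9.8 m/s² × 56150 m = 1.743×10^9 Pa = 17433 bar
Total = 77.07 + 1464 + 2427 + 2664 + 17433 = 24065 bar

24000 bar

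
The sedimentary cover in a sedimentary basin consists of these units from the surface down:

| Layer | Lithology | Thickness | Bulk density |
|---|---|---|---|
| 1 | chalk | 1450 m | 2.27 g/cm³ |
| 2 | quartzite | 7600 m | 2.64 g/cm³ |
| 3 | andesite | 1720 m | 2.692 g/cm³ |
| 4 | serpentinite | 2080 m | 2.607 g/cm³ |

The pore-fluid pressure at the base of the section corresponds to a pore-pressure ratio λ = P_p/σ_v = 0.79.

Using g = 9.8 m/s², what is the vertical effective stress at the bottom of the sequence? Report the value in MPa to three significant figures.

Overburden (lithostatic) stress σ_v:
chalk: 2270 kg/m³ × 9.8 m/s² × 1450 m = 3.226×10^7 Pa = 32.26 MPa
quartzite: 2640 kg/m³ × 9.8 m/s² × 7600 m = 1.966×10^8 Pa = 196.6 MPa
andesite: 2692 kg/m³ × 9.8 m/s² × 1720 m = 4.538×10^7 Pa = 45.38 MPa
serpentinite: 2607 kg/m³ × 9.8 m/s² × 2080 m = 5.314×10^7 Pa = 53.14 MPa
Total = 32.26 + 196.6 + 45.38 + 53.14 = 327.40 MPa
Pore pressure P_p = λ·σ_v = 0.79 × 327.4 MPa = 258.6 MPa
Effective stress σ' = σ_v − P_p = 327.4 − 258.6 = 68.754 MPa

68.8 MPa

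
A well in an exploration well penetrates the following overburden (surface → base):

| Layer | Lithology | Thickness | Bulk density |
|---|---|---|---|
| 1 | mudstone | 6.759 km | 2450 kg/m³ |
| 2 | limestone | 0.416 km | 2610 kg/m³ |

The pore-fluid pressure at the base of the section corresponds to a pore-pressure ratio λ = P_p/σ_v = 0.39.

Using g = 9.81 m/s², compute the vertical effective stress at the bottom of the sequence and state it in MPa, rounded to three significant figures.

Overburden (lithostatic) stress σ_v:
mudstone: 2450 kg/m³ × 9.81 m/s² × 6759 m = 1.624×10^8 Pa = 162.4 MPa
limestone: 2610 kg/m³ × 9.81 m/s² × 416 m = 1.065×10^7 Pa = 10.65 MPa
Total = 162.4 + 10.65 = 173.10 MPa
Pore pressure P_p = λ·σ_v = 0.39 × 173.1 MPa = 67.51 MPa
Effective stress σ' = σ_v − P_p = 173.1 − 67.51 = 105.59 MPa

106 MPa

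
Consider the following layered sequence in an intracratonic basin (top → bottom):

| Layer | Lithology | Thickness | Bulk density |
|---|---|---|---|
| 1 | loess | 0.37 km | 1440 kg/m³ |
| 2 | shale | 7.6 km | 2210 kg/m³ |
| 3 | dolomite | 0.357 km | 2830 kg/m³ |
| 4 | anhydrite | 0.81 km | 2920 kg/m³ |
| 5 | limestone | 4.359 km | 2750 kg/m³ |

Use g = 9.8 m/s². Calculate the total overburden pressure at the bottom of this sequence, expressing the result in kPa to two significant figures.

loess: 1440 kg/m³ × 9.8 m/s² × 370 m = 5.221×10^6 Pa = 5221 kPa
shale: 2210 kg/m³ × 9.8 m/s² × 7600 m = 1.646×10^8 Pa = 1.646×10^5 kPa
dolomite: 2830 kg/m³ × 9.8 m/s² × 357 m = 9.901×10^6 Pa = 9901 kPa
anhydrite: 2920 kg/m³ × 9.8 m/s² × 810 m = 2.318×10^7 Pa = 23179 kPa
limestone: 2750 kg/m³ × 9.8 m/s² × 4359 m = 1.175×10^8 Pa = 1.175×10^5 kPa
Total = 5221 + 1.646×10^5 + 9901 + 23179 + 1.175×10^5 = 3.2038×10^5 kPa

320000 kPa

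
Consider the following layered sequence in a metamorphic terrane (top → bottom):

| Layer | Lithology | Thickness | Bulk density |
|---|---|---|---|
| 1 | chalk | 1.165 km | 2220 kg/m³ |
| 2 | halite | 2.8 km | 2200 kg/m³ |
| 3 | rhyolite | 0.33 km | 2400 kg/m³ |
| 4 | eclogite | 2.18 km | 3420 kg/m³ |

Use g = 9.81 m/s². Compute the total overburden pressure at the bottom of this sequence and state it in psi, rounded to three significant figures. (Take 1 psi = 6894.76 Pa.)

24200 psi

chalk: 2220 kg/m³ × 9.81 m/s² × 1165 m = 2.537×10^7 Pa = 3680 psi
halite: 2200 kg/m³ × 9.81 m/s² × 2800 m = 6.043×10^7 Pa = 8765 psi
rhyolite: 2400 kg/m³ × 9.81 m/s² × 330 m = 7.770×10^6 Pa = 1127 psi
eclogite: 3420 kg/m³ × 9.81 m/s² × 2180 m = 7.314×10^7 Pa = 10608 psi
Total = 3680 + 8765 + 1127 + 10608 = 24179 psi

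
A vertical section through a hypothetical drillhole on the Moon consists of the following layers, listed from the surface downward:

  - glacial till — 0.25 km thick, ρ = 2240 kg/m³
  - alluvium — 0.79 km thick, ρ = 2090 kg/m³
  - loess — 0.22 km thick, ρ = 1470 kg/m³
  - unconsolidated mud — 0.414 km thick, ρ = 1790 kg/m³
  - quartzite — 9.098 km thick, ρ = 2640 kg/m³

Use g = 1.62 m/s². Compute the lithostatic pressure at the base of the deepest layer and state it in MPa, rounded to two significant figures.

44 MPa

glacial till: 2240 kg/m³ × 1.62 m/s² × 250 m = 9.072×10^5 Pa = 0.9072 MPa
alluvium: 2090 kg/m³ × 1.62 m/s² × 790 m = 2.675×10^6 Pa = 2.675 MPa
loess: 1470 kg/m³ × 1.62 m/s² × 220 m = 5.239×10^5 Pa = 0.5239 MPa
unconsolidated mud: 1790 kg/m³ × 1.62 m/s² × 414 m = 1.201×10^6 Pa = 1.201 MPa
quartzite: 2640 kg/m³ × 1.62 m/s² × 9098 m = 3.891×10^7 Pa = 38.91 MPa
Total = 0.9072 + 2.675 + 0.5239 + 1.201 + 38.91 = 44.217 MPa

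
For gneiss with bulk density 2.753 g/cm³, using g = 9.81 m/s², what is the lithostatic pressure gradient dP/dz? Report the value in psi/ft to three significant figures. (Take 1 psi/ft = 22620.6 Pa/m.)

dP/dz = ρg = 2753 kg/m³ × 9.81 m/s² = 27007 Pa/m
= 27007 Pa/m × (1 psi/ft / 22621 Pa/m) = 1.1939 psi/ft

1.19 psi/ft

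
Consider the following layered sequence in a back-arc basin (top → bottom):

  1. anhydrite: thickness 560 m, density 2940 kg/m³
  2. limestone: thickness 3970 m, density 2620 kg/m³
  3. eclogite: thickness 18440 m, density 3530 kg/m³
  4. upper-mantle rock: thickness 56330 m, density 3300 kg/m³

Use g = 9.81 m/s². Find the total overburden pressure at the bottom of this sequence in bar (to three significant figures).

25800 bar

anhydrite: 2940 kg/m³ × 9.81 m/s² × 560 m = 1.615×10^7 Pa = 161.5 bar
limestone: 2620 kg/m³ × 9.81 m/s² × 3970 m = 1.020×10^8 Pa = 1020 bar
eclogite: 3530 kg/m³ × 9.81 m/s² × 18440 m = 6.386×10^8 Pa = 6386 bar
upper-mantle rock: 3300 kg/m³ × 9.81 m/s² × 56330 m = 1.824×10^9 Pa = 18236 bar
Total = 161.5 + 1020 + 6386 + 18236 = 25803 bar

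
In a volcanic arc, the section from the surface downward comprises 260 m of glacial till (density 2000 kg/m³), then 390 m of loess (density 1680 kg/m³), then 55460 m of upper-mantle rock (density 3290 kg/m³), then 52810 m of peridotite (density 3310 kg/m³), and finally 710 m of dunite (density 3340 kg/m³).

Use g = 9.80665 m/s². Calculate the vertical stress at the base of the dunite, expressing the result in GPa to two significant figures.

3.5 GPa

glacial till: 2000 kg/m³ × 9.80665 m/s² × 260 m = 5.099×10^6 Pa = 5.099×10^-3 GPa
loess: 1680 kg/m³ × 9.80665 m/s² × 390 m = 6.425×10^6 Pa = 6.425×10^-3 GPa
upper-mantle rock: 3290 kg/m³ × 9.80665 m/s² × 55460 m = 1.789×10^9 Pa = 1.789 GPa
peridotite: 3310 kg/m³ × 9.80665 m/s² × 52810 m = 1.714×10^9 Pa = 1.714 GPa
dunite: 3340 kg/m³ × 9.80665 m/s² × 710 m = 2.326×10^7 Pa = 0.02326 GPa
Total = 5.099×10^-3 + 6.425×10^-3 + 1.789 + 1.714 + 0.02326 = 3.5383 GPa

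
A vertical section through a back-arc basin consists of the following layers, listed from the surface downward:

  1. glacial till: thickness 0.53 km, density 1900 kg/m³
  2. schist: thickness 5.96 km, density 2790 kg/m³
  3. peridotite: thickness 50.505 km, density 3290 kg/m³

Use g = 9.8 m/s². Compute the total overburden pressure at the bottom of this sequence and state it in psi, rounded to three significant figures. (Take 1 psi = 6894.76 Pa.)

glacial till: 1900 kg/m³ × 9.8 m/s² × 530 m = 9.869×10^6 Pa = 1431 psi
schist: 2790 kg/m³ × 9.8 m/s² × 5960 m = 1.630×10^8 Pa = 23635 psi
peridotite: 3290 kg/m³ × 9.8 m/s² × 50505 m = 1.628×10^9 Pa = 2.362×10^5 psi
Total = 1431 + 23635 + 2.362×10^5 = 2.6124×10^5 psi

261000 psi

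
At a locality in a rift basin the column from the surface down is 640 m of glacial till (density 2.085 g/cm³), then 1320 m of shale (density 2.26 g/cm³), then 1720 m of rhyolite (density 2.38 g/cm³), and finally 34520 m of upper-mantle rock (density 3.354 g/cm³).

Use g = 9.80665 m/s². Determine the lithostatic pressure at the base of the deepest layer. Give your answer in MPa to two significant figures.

glacial till: 2085 kg/m³ × 9.80665 m/s² × 640 m = 1.309×10^7 Pa = 13.09 MPa
shale: 2260 kg/m³ × 9.80665 m/s² × 1320 m = 2.926×10^7 Pa = 29.26 MPa
rhyolite: 2380 kg/m³ × 9.80665 m/s² × 1720 m = 4.014×10^7 Pa = 40.14 MPa
upper-mantle rock: 3354 kg/m³ × 9.80665 m/s² × 34520 m = 1.135×10^9 Pa = 1135 MPa
Total = 13.09 + 29.26 + 40.14 + 1135 = 1217.9 MPa

1200 MPa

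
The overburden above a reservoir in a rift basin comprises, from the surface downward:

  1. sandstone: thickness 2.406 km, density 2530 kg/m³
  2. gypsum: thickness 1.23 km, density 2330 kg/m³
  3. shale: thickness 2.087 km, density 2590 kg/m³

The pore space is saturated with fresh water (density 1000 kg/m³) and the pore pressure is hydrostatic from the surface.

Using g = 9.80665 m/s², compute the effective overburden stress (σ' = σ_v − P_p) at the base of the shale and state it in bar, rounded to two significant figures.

Overburden (lithostatic) stress σ_v:
sandstone: 2530 kg/m³ × 9.80665 m/s² × 2406 m = 5.969×10^7 Pa = 59.69 MPa
gypsum: 2330 kg/m³ × 9.80665 m/s² × 1230 m = 2.810×10^7 Pa = 28.10 MPa
shale: 2590 kg/m³ × 9.80665 m/s² × 2087 m = 5.301×10^7 Pa = 53.01 MPa
Total = 59.69 + 28.10 + 53.01 = 140.81 MPa
Pore pressure P_p = 1000 kg/m³ × 9.80665 m/s² × 5723 m = 5.612×10^7 Pa = 56.12 MPa
Effective stress σ' = σ_v − P_p = 140.8 − 56.12 = 84.684 MPa = 846.84 bar

850 bar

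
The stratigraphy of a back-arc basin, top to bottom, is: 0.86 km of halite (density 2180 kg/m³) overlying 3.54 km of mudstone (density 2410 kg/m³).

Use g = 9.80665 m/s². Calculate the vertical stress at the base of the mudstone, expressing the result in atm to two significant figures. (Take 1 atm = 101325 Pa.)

1000 atm

halite: 2180 kg/m³ × 9.80665 m/s² × 860 m = 1.839×10^7 Pa = 181.5 atm
mudstone: 2410 kg/m³ × 9.80665 m/s² × 3540 m = 8.366×10^7 Pa = 825.7 atm
Total = 181.5 + 825.7 = 1007.2 atm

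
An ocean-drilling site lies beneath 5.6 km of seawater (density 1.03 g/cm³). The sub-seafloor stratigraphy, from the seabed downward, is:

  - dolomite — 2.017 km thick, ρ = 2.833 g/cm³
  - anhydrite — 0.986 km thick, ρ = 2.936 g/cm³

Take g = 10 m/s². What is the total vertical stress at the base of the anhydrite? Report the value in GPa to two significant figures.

seawater: 1030 kg/m³ × 10 m/s² × 5600 m = 5.768×10^7 Pa = 0.05768 GPa
dolomite: 2833 kg/m³ × 10 m/s² × 2017 m = 5.714×10^7 Pa = 0.05714 GPa
anhydrite: 2936 kg/m³ × 10 m/s² × 986 m = 2.895×10^7 Pa = 0.02895 GPa
Total = 0.05768 + 0.05714 + 0.02895 = 0.14377 GPa

0.14 GPa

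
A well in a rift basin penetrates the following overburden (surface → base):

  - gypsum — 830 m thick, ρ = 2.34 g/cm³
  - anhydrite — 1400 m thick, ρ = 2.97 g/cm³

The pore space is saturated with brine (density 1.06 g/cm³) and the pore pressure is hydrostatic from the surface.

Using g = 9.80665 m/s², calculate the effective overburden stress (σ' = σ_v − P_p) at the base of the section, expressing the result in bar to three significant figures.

366 bar

Overburden (lithostatic) stress σ_v:
gypsum: 2340 kg/m³ × 9.80665 m/s² × 830 m = 1.905×10^7 Pa = 19.05 MPa
anhydrite: 2970 kg/m³ × 9.80665 m/s² × 1400 m = 4.078×10^7 Pa = 40.78 MPa
Total = 19.05 + 40.78 = 59.823 MPa
Pore pressure P_p = 1060 kg/m³ × 9.80665 m/s² × 2230 m = 2.318×10^7 Pa = 23.18 MPa
Effective stress σ' = σ_v − P_p = 59.82 − 23.18 = 36.642 MPa = 366.42 bar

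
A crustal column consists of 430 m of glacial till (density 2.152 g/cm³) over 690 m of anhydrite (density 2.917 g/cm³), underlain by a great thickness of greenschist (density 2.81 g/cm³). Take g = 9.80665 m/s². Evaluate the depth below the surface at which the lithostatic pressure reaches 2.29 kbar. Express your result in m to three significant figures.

Pressure at base of upper layers: 2152×9.80665×430 + 2917×9.80665×690 = 2.881×10^7 Pa = 0.2881 kbar
Remaining pressure to be supplied by greenschist: 2.290×10^8 − 2.881×10^7 = 2.002×10^8 Pa
Additional depth in greenschist = 2.002×10^8 Pa / (2810 kg/m³ × 9.80665 m/s²) = 7264.6 m
Total depth = 1120 m + 7264.6 m = 8384.6 m

8380 m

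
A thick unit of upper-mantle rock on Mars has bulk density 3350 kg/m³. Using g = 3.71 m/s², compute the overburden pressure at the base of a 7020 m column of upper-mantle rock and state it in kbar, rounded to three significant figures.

upper-mantle rock: 3350 kg/m³ × 3.71 m/s² × 7020 m = 8.725×10^7 Pa = 0.8725 kbar

0.872 kbar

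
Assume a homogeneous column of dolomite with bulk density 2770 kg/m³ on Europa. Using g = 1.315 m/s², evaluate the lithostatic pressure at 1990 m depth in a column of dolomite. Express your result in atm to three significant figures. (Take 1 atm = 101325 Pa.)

71.5 atm

dolomite: 2770 kg/m³ × 1.315 m/s² × 1990 m = 7.249×10^6 Pa = 71.54 atm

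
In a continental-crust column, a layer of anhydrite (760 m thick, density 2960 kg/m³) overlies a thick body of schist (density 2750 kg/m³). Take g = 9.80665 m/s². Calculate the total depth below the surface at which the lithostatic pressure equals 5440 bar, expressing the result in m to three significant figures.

Pressure at base of upper layers: 2960×9.80665×760 = 2.206×10^7 Pa = 220.6 bar
Remaining pressure to be supplied by schist: 5.440×10^8 − 2.206×10^7 = 5.219×10^8 Pa
Additional depth in schist = 5.219×10^8 Pa / (2750 kg/m³ × 9.80665 m/s²) = 19354 m
Total depth = 760 m + 19354 m = 20114 m

20100 m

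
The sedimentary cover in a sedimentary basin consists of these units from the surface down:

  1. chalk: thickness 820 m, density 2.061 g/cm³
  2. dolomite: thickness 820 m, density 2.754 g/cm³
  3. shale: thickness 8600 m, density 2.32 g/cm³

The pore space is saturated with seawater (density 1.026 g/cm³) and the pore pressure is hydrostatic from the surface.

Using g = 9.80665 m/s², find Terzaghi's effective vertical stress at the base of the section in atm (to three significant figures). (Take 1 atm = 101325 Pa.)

Overburden (lithostatic) stress σ_v:
chalk: 2061 kg/m³ × 9.80665 m/s² × 820 m = 1.657×10^7 Pa = 16.57 MPa
dolomite: 2754 kg/m³ × 9.80665 m/s² × 820 m = 2.215×10^7 Pa = 22.15 MPa
shale: 2320 kg/m³ × 9.80665 m/s² × 8600 m = 1.957×10^8 Pa = 195.7 MPa
Total = 16.57 + 22.15 + 195.7 = 234.38 MPa
Pore pressure P_p = 1026 kg/m³ × 9.80665 m/s² × 10240 m = 1.030×10^8 Pa = 103.0 MPa
Effective stress σ' = σ_v − P_p = 234.4 − 103.0 = 131.35 MPa = 1296.3 atm

1300 atm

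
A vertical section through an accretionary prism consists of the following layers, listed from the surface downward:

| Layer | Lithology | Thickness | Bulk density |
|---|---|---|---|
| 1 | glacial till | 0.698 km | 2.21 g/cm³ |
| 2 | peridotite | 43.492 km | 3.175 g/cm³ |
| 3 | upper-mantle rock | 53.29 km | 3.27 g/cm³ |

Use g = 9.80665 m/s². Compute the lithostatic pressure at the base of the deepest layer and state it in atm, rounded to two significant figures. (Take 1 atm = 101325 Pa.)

30000 atm

glacial till: 2210 kg/m³ × 9.80665 m/s² × 698 m = 1.513×10^7 Pa = 149.3 atm
peridotite: 3175 kg/m³ × 9.80665 m/s² × 43492 m = 1.354×10^9 Pa = 13365 atm
upper-mantle rock: 3270 kg/m³ × 9.80665 m/s² × 53290 m = 1.709×10^9 Pa = 16865 atm
Total = 149.3 + 13365 + 16865 = 30379 atm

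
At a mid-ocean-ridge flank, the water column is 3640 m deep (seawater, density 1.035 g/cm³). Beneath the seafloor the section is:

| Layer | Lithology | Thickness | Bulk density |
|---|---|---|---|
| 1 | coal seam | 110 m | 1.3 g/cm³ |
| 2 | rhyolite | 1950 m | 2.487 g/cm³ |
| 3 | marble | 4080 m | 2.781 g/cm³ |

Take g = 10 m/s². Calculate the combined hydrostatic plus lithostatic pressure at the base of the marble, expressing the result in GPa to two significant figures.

seawater: 1035 kg/m³ × 10 m/s² × 3640 m = 3.767×10^7 Pa = 0.03767 GPa
coal seam: 1300 kg/m³ × 10 m/s² × 110 m = 1.430×10^6 Pa = 1.430×10^-3 GPa
rhyolite: 2487 kg/m³ × 10 m/s² × 1950 m = 4.850×10^7 Pa = 0.04850 GPa
marble: 2781 kg/m³ × 10 m/s² × 4080 m = 1.135×10^8 Pa = 0.1135 GPa
Total = 0.03767 + 1.430×10^-3 + 0.04850 + 0.1135 = 0.20107 GPa

0.20 GPa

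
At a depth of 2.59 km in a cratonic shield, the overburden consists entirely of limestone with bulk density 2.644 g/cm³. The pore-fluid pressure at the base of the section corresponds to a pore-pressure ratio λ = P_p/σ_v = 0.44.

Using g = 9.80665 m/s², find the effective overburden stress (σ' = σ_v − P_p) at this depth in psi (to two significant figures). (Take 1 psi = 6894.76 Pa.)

Overburden (lithostatic) stress σ_v:
limestone: 2644 kg/m³ × 9.80665 m/s² × 2590 m = 6.716×10^7 Pa = 67.16 MPa
Pore pressure P_p = λ·σ_v = 0.44 × 67.16 MPa = 29.55 MPa
Effective stress σ' = σ_v − P_p = 67.16 − 29.55 = 37.607 MPa = 5454.4 psi

5500 psi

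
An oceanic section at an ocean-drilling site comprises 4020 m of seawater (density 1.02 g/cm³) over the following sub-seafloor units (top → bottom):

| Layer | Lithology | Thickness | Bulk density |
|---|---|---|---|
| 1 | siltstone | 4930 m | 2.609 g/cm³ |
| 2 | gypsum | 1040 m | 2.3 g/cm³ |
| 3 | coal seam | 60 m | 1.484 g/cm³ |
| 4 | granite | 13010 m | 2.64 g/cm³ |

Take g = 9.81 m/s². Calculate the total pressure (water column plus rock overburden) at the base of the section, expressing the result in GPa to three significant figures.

seawater: 1020 kg/m³ × 9.81 m/s² × 4020 m = 4.022×10^7 Pa = 0.04022 GPa
siltstone: 2609 kg/m³ × 9.81 m/s² × 4930 m = 1.262×10^8 Pa = 0.1262 GPa
gypsum: 2300 kg/m³ × 9.81 m/s² × 1040 m = 2.347×10^7 Pa = 0.02347 GPa
coal seam: 1484 kg/m³ × 9.81 m/s² × 60 m = 8.735×10^5 Pa = 8.735×10^-4 GPa
granite: 2640 kg/m³ × 9.81 m/s² × 13010 m = 3.369×10^8 Pa = 0.3369 GPa
Total = 0.04022 + 0.1262 + 0.02347 + 8.735×10^-4 + 0.3369 = 0.52768 GPa

0.528 GPa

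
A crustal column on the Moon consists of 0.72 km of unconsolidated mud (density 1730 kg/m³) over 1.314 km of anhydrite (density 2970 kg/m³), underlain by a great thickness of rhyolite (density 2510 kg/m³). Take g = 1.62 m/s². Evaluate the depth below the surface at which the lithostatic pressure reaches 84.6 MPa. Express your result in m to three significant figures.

20800 m

Pressure at base of upper layers: 1730×1.62×720 + 2970×1.62×1314 = 8.340×10^6 Pa = 8.340 MPa
Remaining pressure to be supplied by rhyolite: 8.460×10^7 − 8.340×10^6 = 7.626×10^7 Pa
Additional depth in rhyolite = 7.626×10^7 Pa / (2510 kg/m³ × 1.62 m/s²) = 18755 m
Total depth = 2034 m + 18755 m = 20789 m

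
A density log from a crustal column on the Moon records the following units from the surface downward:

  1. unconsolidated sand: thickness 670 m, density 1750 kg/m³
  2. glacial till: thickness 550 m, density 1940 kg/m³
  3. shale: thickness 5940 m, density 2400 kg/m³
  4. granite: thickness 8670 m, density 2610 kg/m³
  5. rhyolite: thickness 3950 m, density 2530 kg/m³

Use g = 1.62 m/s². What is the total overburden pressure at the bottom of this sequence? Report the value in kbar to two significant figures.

unconsolidated sand: 1750 kg/m³ × 1.62 m/s² × 670 m = 1.899×10^6 Pa = 0.01899 kbar
glacial till: 1940 kg/m³ × 1.62 m/s² × 550 m = 1.729×10^6 Pa = 0.01729 kbar
shale: 2400 kg/m³ × 1.62 m/s² × 5940 m = 2.309×10^7 Pa = 0.2309 kbar
granite: 2610 kg/m³ × 1.62 m/s² × 8670 m = 3.666×10^7 Pa = 0.3666 kbar
rhyolite: 2530 kg/m³ × 1.62 m/s² × 3950 m = 1.619×10^7 Pa = 0.1619 kbar
Total = 0.01899 + 0.01729 + 0.2309 + 0.3666 + 0.1619 = 0.79571 kbar

0.80 kbar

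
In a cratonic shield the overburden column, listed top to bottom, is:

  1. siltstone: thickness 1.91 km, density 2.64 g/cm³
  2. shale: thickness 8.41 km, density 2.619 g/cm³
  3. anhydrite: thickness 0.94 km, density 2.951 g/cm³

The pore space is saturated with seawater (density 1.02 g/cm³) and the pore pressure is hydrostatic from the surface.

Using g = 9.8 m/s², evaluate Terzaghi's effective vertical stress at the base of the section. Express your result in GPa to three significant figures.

Overburden (lithostatic) stress σ_v:
siltstone: 2640 kg/m³ × 9.8 m/s² × 1910 m = 4.942×10^7 Pa = 49.42 MPa
shale: 2619 kg/m³ × 9.8 m/s² × 8410 m = 2.159×10^8 Pa = 215.9 MPa
anhydrite: 2951 kg/m³ × 9.8 m/s² × 940 m = 2.718×10^7 Pa = 27.18 MPa
Total = 49.42 + 215.9 + 27.18 = 292.45 MPa
Pore pressure P_p = 1020 kg/m³ × 9.8 m/s² × 11260 m = 1.126×10^8 Pa = 112.6 MPa
Effective stress σ' = σ_v − P_p = 292.5 − 112.6 = 179.90 MPa = 0.17990 GPa

0.180 GPa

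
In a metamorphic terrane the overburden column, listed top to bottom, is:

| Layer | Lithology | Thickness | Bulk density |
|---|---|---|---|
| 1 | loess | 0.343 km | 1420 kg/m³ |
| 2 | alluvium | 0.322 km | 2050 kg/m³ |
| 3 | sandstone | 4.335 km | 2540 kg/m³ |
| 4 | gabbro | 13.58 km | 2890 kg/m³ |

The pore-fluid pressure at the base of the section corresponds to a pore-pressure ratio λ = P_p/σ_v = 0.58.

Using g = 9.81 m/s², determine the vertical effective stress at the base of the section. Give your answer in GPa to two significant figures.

0.21 GPa

Overburden (lithostatic) stress σ_v:
loess: 1420 kg/m³ × 9.81 m/s² × 343 m = 4.778×10^6 Pa = 4.778 MPa
alluvium: 2050 kg/m³ × 9.81 m/s² × 322 m = 6.476×10^6 Pa = 6.476 MPa
sandstone: 2540 kg/m³ × 9.81 m/s² × 4335 m = 1.080×10^8 Pa = 108.0 MPa
gabbro: 2890 kg/m³ × 9.81 m/s² × 13580 m = 3.850×10^8 Pa = 385.0 MPa
Total = 4.778 + 6.476 + 108.0 + 385.0 = 504.28 MPa
Pore pressure P_p = λ·σ_v = 0.58 × 504.3 MPa = 292.5 MPa
Effective stress σ' = σ_v − P_p = 504.3 − 292.5 = 211.80 MPa = 0.21180 GPa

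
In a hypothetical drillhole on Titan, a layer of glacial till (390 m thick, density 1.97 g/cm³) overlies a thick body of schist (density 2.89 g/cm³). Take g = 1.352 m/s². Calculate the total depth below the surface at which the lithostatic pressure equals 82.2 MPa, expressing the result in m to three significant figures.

21200 m

Pressure at base of upper layers: 1970×1.352×390 = 1.039×10^6 Pa = 1.039 MPa
Remaining pressure to be supplied by schist: 8.220×10^7 − 1.039×10^6 = 8.116×10^7 Pa
Additional depth in schist = 8.116×10^7 Pa / (2890 kg/m³ × 1.352 m/s²) = 20772 m
Total depth = 390 m + 20772 m = 21162 m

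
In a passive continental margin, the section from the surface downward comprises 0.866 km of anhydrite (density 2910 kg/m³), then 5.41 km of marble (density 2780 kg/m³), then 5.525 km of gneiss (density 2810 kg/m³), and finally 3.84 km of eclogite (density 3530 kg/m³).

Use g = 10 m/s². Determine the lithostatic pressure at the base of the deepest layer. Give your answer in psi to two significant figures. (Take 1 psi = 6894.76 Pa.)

anhydrite: 2910 kg/m³ × 10 m/s² × 866 m = 2.520×10^7 Pa = 3655 psi
marble: 2780 kg/m³ × 10 m/s² × 5410 m = 1.504×10^8 Pa = 21813 psi
gneiss: 2810 kg/m³ × 10 m/s² × 5525 m = 1.553×10^8 Pa = 22517 psi
eclogite: 3530 kg/m³ × 10 m/s² × 3840 m = 1.356×10^8 Pa = 19660 psi
Total = 3655 + 21813 + 22517 + 19660 = 67646 psi

68000 psi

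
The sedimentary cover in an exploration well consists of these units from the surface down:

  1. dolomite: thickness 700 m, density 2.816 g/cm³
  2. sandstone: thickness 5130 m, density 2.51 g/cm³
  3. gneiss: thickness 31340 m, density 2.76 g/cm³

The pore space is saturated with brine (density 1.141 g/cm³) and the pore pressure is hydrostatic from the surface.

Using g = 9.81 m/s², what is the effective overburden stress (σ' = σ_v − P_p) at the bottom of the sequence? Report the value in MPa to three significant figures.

Overburden (lithostatic) stress σ_v:
dolomite: 2816 kg/m³ × 9.81 m/s² × 700 m = 1.934×10^7 Pa = 19.34 MPa
sandstone: 2510 kg/m³ × 9.81 m/s² × 5130 m = 1.263×10^8 Pa = 126.3 MPa
gneiss: 2760 kg/m³ × 9.81 m/s² × 31340 m = 8.485×10^8 Pa = 848.5 MPa
Total = 19.34 + 126.3 + 848.5 = 994.20 MPa
Pore pressure P_p = 1141 kg/m³ × 9.81 m/s² × 37170 m = 4.161×10^8 Pa = 416.1 MPa
Effective stress σ' = σ_v − P_p = 994.2 − 416.1 = 578.15 MPa

578 MPa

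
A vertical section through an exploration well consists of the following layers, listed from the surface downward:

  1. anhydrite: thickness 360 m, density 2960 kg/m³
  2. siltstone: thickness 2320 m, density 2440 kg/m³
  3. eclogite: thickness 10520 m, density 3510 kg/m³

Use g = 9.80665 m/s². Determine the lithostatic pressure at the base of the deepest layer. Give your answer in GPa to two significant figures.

anhydrite: 2960 kg/m³ × 9.80665 m/s² × 360 m = 1.045×10^7 Pa = 0.01045 GPa
siltstone: 2440 kg/m³ × 9.80665 m/s² × 2320 m = 5.551×10^7 Pa = 0.05551 GPa
eclogite: 3510 kg/m³ × 9.80665 m/s² × 10520 m = 3.621×10^8 Pa = 0.3621 GPa
Total = 0.01045 + 0.05551 + 0.3621 = 0.42808 GPa

0.43 GPa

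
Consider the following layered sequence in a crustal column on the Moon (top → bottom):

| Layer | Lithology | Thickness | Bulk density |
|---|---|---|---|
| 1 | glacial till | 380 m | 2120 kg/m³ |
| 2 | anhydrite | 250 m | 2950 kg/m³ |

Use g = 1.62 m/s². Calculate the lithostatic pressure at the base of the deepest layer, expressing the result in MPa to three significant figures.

glacial till: 2120 kg/m³ × 1.62 m/s² × 380 m = 1.305×10^6 Pa = 1.305 MPa
anhydrite: 2950 kg/m³ × 1.62 m/s² × 250 m = 1.195×10^6 Pa = 1.195 MPa
Total = 1.305 + 1.195 = 2.4998 MPa

2.50 MPa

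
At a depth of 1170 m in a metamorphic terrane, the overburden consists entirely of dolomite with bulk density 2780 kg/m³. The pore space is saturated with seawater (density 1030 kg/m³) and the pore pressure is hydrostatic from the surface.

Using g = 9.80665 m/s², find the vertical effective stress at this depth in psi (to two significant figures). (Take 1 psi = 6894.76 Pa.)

2900 psi

Overburden (lithostatic) stress σ_v:
dolomite: 2780 kg/m³ × 9.80665 m/s² × 1170 m = 3.190×10^7 Pa = 31.90 MPa
Pore pressure P_p = 1030 kg/m³ × 9.80665 m/s² × 1170 m = 1.182×10^7 Pa = 11.82 MPa
Effective stress σ' = σ_v − P_p = 31.90 − 11.82 = 20.079 MPa = 2912.2 psi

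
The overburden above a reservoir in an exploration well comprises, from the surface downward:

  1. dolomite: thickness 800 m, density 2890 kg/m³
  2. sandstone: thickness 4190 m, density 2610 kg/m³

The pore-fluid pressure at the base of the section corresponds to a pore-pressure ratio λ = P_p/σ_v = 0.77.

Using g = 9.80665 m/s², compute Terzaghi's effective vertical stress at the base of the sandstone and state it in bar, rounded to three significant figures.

299 bar

Overburden (lithostatic) stress σ_v:
dolomite: 2890 kg/m³ × 9.80665 m/s² × 800 m = 2.267×10^7 Pa = 22.67 MPa
sandstone: 2610 kg/m³ × 9.80665 m/s² × 4190 m = 1.072×10^8 Pa = 107.2 MPa
Total = 22.67 + 107.2 = 129.92 MPa
Pore pressure P_p = λ·σ_v = 0.77 × 129.9 MPa = 100.0 MPa
Effective stress σ' = σ_v − P_p = 129.9 − 100.0 = 29.881 MPa = 298.81 bar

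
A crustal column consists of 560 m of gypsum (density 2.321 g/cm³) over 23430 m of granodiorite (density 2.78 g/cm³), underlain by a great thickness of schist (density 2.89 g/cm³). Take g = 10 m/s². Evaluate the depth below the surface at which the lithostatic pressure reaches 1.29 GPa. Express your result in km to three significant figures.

45.6 km

Pressure at base of upper layers: 2321×10×560 + 2780×10×23430 = 6.644×10^8 Pa = 0.6644 GPa
Remaining pressure to be supplied by schist: 1.290×10^9 − 6.644×10^8 = 6.256×10^8 Pa
Additional depth in schist = 6.256×10^8 Pa / (2890 kg/m³ × 10 m/s²) = 21649 m
Total depth = 23990 m + 21649 m = 45639 m
= 45.639 km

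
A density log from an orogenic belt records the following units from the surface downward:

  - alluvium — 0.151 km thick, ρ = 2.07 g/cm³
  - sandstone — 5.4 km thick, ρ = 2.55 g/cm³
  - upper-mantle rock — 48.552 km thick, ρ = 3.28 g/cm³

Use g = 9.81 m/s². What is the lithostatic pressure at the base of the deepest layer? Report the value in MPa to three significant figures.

1700 MPa

alluvium: 2070 kg/m³ × 9.81 m/s² × 151 m = 3.066×10^6 Pa = 3.066 MPa
sandstone: 2550 kg/m³ × 9.81 m/s² × 5400 m = 1.351×10^8 Pa = 135.1 MPa
upper-mantle rock: 3280 kg/m³ × 9.81 m/s² × 48552 m = 1.562×10^9 Pa = 1562 MPa
Total = 3.066 + 135.1 + 1562 = 1700.4 MPa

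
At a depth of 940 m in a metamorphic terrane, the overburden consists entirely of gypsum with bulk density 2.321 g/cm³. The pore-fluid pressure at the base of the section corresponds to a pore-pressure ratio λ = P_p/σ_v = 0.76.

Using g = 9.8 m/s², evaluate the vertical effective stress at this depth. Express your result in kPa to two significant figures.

Overburden (lithostatic) stress σ_v:
gypsum: 2321 kg/m³ × 9.8 m/s² × 940 m = 2.138×10^7 Pa = 21.38 MPa
Pore pressure P_p = λ·σ_v = 0.76 × 21.38 MPa = 16.25 MPa
Effective stress σ' = σ_v − P_p = 21.38 − 16.25 = 5.1315 MPa = 5131.5 kPa

5100 kPa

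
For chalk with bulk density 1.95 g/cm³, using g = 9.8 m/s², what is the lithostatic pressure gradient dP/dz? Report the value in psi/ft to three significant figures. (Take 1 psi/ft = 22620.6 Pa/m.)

0.845 psi/ft

dP/dz = ρg = 1950 kg/m³ × 9.8 m/s² = 19110 Pa/m
= 19110 Pa/m × (1 psi/ft / 22621 Pa/m) = 0.84481 psi/ft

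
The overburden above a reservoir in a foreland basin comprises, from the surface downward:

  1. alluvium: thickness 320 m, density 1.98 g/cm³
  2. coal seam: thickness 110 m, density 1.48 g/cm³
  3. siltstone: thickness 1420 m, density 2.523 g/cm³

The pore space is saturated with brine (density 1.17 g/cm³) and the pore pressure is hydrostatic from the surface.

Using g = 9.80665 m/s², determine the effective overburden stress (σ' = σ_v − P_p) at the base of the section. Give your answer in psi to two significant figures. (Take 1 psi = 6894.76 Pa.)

3100 psi

Overburden (lithostatic) stress σ_v:
alluvium: 1980 kg/m³ × 9.80665 m/s² × 320 m = 6.213×10^6 Pa = 6.213 MPa
coal seam: 1480 kg/m³ × 9.80665 m/s² × 110 m = 1.597×10^6 Pa = 1.597 MPa
siltstone: 2523 kg/m³ × 9.80665 m/s² × 1420 m = 3.513×10^7 Pa = 35.13 MPa
Total = 6.213 + 1.597 + 35.13 = 42.944 MPa
Pore pressure P_p = 1170 kg/m³ × 9.80665 m/s² × 1850 m = 2.123×10^7 Pa = 21.23 MPa
Effective stress σ' = σ_v − P_p = 42.94 − 21.23 = 21.717 MPa = 3149.8 psi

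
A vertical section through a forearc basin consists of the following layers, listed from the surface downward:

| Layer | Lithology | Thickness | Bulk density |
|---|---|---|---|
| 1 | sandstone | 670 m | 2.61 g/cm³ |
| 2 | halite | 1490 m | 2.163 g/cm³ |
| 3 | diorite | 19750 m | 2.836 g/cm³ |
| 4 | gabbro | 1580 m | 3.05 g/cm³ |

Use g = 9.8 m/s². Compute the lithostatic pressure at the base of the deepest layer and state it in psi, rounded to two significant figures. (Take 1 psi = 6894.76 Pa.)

94000 psi

sandstone: 2610 kg/m³ × 9.8 m/s² × 670 m = 1.714×10^7 Pa = 2486 psi
halite: 2163 kg/m³ × 9.8 m/s² × 1490 m = 3.158×10^7 Pa = 4581 psi
diorite: 2836 kg/m³ × 9.8 m/s² × 19750 m = 5.489×10^8 Pa = 79612 psi
gabbro: 3050 kg/m³ × 9.8 m/s² × 1580 m = 4.723×10^7 Pa = 6850 psi
Total = 2486 + 4581 + 79612 + 6850 = 93528 psi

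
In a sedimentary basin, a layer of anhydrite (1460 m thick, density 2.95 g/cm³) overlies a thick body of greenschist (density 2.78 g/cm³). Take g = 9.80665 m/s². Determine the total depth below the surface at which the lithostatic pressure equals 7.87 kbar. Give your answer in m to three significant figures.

28800 m

Pressure at base of upper layers: 2950×9.80665×1460 = 4.224×10^7 Pa = 0.4224 kbar
Remaining pressure to be supplied by greenschist: 7.870×10^8 − 4.224×10^7 = 7.448×10^8 Pa
Additional depth in greenschist = 7.448×10^8 Pa / (2780 kg/m³ × 9.80665 m/s²) = 27318 m
Total depth = 1460 m + 27318 m = 28778 m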